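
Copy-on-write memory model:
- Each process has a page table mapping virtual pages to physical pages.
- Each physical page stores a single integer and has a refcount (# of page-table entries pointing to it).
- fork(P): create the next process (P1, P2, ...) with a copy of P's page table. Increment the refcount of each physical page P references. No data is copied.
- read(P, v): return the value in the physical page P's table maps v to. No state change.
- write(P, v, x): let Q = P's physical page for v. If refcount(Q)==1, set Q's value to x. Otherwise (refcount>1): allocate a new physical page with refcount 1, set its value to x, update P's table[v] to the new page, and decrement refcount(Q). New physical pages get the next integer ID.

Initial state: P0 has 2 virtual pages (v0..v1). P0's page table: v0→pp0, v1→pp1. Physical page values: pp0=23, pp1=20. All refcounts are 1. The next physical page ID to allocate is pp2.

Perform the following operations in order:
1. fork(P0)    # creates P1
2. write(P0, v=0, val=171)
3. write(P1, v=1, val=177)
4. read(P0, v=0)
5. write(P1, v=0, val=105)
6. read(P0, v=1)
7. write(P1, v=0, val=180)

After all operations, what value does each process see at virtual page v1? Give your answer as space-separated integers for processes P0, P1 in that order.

Op 1: fork(P0) -> P1. 2 ppages; refcounts: pp0:2 pp1:2
Op 2: write(P0, v0, 171). refcount(pp0)=2>1 -> COPY to pp2. 3 ppages; refcounts: pp0:1 pp1:2 pp2:1
Op 3: write(P1, v1, 177). refcount(pp1)=2>1 -> COPY to pp3. 4 ppages; refcounts: pp0:1 pp1:1 pp2:1 pp3:1
Op 4: read(P0, v0) -> 171. No state change.
Op 5: write(P1, v0, 105). refcount(pp0)=1 -> write in place. 4 ppages; refcounts: pp0:1 pp1:1 pp2:1 pp3:1
Op 6: read(P0, v1) -> 20. No state change.
Op 7: write(P1, v0, 180). refcount(pp0)=1 -> write in place. 4 ppages; refcounts: pp0:1 pp1:1 pp2:1 pp3:1
P0: v1 -> pp1 = 20
P1: v1 -> pp3 = 177

Answer: 20 177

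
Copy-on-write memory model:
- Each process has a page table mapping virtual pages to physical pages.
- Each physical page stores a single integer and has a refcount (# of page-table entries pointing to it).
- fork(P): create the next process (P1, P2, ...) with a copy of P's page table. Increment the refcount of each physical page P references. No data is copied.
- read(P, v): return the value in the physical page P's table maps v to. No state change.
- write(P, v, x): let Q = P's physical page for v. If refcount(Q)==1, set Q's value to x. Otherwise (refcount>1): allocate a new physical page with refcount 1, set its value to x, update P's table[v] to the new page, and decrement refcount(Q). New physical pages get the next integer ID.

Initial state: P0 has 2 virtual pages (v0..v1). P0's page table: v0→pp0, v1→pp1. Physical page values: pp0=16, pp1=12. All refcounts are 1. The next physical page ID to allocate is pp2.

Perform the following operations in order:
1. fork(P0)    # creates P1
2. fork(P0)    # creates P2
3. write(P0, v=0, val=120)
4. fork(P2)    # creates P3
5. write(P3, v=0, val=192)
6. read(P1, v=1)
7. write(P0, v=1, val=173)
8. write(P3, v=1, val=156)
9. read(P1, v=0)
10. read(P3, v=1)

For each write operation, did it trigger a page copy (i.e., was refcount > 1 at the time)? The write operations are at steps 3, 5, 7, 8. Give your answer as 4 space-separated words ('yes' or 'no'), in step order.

Op 1: fork(P0) -> P1. 2 ppages; refcounts: pp0:2 pp1:2
Op 2: fork(P0) -> P2. 2 ppages; refcounts: pp0:3 pp1:3
Op 3: write(P0, v0, 120). refcount(pp0)=3>1 -> COPY to pp2. 3 ppages; refcounts: pp0:2 pp1:3 pp2:1
Op 4: fork(P2) -> P3. 3 ppages; refcounts: pp0:3 pp1:4 pp2:1
Op 5: write(P3, v0, 192). refcount(pp0)=3>1 -> COPY to pp3. 4 ppages; refcounts: pp0:2 pp1:4 pp2:1 pp3:1
Op 6: read(P1, v1) -> 12. No state change.
Op 7: write(P0, v1, 173). refcount(pp1)=4>1 -> COPY to pp4. 5 ppages; refcounts: pp0:2 pp1:3 pp2:1 pp3:1 pp4:1
Op 8: write(P3, v1, 156). refcount(pp1)=3>1 -> COPY to pp5. 6 ppages; refcounts: pp0:2 pp1:2 pp2:1 pp3:1 pp4:1 pp5:1
Op 9: read(P1, v0) -> 16. No state change.
Op 10: read(P3, v1) -> 156. No state change.

yes yes yes yes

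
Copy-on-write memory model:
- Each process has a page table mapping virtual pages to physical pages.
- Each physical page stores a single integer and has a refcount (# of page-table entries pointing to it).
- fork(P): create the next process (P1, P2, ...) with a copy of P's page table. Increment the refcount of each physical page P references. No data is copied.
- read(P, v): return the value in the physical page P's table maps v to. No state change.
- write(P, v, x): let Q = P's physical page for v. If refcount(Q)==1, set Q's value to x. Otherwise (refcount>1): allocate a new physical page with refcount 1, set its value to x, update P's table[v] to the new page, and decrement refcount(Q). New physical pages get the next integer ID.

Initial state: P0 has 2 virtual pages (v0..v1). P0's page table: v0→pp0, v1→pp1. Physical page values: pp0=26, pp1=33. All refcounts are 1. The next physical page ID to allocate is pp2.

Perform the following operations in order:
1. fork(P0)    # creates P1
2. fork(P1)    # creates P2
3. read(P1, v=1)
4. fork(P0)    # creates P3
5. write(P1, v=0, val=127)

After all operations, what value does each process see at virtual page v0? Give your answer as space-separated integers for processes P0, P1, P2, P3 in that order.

Op 1: fork(P0) -> P1. 2 ppages; refcounts: pp0:2 pp1:2
Op 2: fork(P1) -> P2. 2 ppages; refcounts: pp0:3 pp1:3
Op 3: read(P1, v1) -> 33. No state change.
Op 4: fork(P0) -> P3. 2 ppages; refcounts: pp0:4 pp1:4
Op 5: write(P1, v0, 127). refcount(pp0)=4>1 -> COPY to pp2. 3 ppages; refcounts: pp0:3 pp1:4 pp2:1
P0: v0 -> pp0 = 26
P1: v0 -> pp2 = 127
P2: v0 -> pp0 = 26
P3: v0 -> pp0 = 26

Answer: 26 127 26 26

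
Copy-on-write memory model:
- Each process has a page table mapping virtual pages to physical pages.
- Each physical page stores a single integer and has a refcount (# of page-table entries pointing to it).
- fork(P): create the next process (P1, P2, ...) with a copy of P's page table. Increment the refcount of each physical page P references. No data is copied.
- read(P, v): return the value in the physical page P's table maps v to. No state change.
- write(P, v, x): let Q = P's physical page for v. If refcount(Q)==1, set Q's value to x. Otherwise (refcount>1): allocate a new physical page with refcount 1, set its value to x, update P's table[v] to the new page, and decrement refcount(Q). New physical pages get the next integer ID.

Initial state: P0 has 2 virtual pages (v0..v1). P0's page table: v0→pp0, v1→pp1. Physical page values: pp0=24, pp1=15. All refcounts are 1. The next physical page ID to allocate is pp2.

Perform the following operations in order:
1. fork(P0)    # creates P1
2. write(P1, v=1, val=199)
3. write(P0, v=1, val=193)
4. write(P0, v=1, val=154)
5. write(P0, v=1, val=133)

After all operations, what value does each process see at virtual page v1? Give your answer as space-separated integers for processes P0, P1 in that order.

Op 1: fork(P0) -> P1. 2 ppages; refcounts: pp0:2 pp1:2
Op 2: write(P1, v1, 199). refcount(pp1)=2>1 -> COPY to pp2. 3 ppages; refcounts: pp0:2 pp1:1 pp2:1
Op 3: write(P0, v1, 193). refcount(pp1)=1 -> write in place. 3 ppages; refcounts: pp0:2 pp1:1 pp2:1
Op 4: write(P0, v1, 154). refcount(pp1)=1 -> write in place. 3 ppages; refcounts: pp0:2 pp1:1 pp2:1
Op 5: write(P0, v1, 133). refcount(pp1)=1 -> write in place. 3 ppages; refcounts: pp0:2 pp1:1 pp2:1
P0: v1 -> pp1 = 133
P1: v1 -> pp2 = 199

Answer: 133 199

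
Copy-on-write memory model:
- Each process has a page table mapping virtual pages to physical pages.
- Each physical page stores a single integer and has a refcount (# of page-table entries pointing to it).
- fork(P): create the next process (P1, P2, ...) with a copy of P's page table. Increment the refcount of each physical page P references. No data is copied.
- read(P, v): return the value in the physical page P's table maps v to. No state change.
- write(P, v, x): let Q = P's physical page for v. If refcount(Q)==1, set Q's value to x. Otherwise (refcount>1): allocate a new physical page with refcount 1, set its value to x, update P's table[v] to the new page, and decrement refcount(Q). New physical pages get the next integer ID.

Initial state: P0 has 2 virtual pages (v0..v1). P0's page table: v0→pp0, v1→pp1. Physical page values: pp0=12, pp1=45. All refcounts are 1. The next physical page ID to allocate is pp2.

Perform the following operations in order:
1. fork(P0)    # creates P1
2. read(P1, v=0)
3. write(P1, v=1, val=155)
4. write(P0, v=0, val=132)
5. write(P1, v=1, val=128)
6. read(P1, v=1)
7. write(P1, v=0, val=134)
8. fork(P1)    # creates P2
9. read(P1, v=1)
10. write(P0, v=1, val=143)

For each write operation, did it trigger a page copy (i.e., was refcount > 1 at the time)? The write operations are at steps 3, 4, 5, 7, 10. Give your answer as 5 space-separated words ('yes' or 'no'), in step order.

Op 1: fork(P0) -> P1. 2 ppages; refcounts: pp0:2 pp1:2
Op 2: read(P1, v0) -> 12. No state change.
Op 3: write(P1, v1, 155). refcount(pp1)=2>1 -> COPY to pp2. 3 ppages; refcounts: pp0:2 pp1:1 pp2:1
Op 4: write(P0, v0, 132). refcount(pp0)=2>1 -> COPY to pp3. 4 ppages; refcounts: pp0:1 pp1:1 pp2:1 pp3:1
Op 5: write(P1, v1, 128). refcount(pp2)=1 -> write in place. 4 ppages; refcounts: pp0:1 pp1:1 pp2:1 pp3:1
Op 6: read(P1, v1) -> 128. No state change.
Op 7: write(P1, v0, 134). refcount(pp0)=1 -> write in place. 4 ppages; refcounts: pp0:1 pp1:1 pp2:1 pp3:1
Op 8: fork(P1) -> P2. 4 ppages; refcounts: pp0:2 pp1:1 pp2:2 pp3:1
Op 9: read(P1, v1) -> 128. No state change.
Op 10: write(P0, v1, 143). refcount(pp1)=1 -> write in place. 4 ppages; refcounts: pp0:2 pp1:1 pp2:2 pp3:1

yes yes no no no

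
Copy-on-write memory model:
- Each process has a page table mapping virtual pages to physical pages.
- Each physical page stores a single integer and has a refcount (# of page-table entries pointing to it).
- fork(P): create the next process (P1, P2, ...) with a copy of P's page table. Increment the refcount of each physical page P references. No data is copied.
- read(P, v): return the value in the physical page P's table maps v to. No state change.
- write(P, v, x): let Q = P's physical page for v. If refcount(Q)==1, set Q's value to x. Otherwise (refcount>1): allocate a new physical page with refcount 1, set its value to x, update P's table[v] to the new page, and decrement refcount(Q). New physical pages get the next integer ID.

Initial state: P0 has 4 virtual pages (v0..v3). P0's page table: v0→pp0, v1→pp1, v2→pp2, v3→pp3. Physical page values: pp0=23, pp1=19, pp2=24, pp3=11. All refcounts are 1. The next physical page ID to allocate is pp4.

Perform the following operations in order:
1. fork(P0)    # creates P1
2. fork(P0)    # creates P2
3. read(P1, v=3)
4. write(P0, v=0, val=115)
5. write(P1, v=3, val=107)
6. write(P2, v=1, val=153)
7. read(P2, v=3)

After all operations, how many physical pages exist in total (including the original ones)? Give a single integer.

Answer: 7

Derivation:
Op 1: fork(P0) -> P1. 4 ppages; refcounts: pp0:2 pp1:2 pp2:2 pp3:2
Op 2: fork(P0) -> P2. 4 ppages; refcounts: pp0:3 pp1:3 pp2:3 pp3:3
Op 3: read(P1, v3) -> 11. No state change.
Op 4: write(P0, v0, 115). refcount(pp0)=3>1 -> COPY to pp4. 5 ppages; refcounts: pp0:2 pp1:3 pp2:3 pp3:3 pp4:1
Op 5: write(P1, v3, 107). refcount(pp3)=3>1 -> COPY to pp5. 6 ppages; refcounts: pp0:2 pp1:3 pp2:3 pp3:2 pp4:1 pp5:1
Op 6: write(P2, v1, 153). refcount(pp1)=3>1 -> COPY to pp6. 7 ppages; refcounts: pp0:2 pp1:2 pp2:3 pp3:2 pp4:1 pp5:1 pp6:1
Op 7: read(P2, v3) -> 11. No state change.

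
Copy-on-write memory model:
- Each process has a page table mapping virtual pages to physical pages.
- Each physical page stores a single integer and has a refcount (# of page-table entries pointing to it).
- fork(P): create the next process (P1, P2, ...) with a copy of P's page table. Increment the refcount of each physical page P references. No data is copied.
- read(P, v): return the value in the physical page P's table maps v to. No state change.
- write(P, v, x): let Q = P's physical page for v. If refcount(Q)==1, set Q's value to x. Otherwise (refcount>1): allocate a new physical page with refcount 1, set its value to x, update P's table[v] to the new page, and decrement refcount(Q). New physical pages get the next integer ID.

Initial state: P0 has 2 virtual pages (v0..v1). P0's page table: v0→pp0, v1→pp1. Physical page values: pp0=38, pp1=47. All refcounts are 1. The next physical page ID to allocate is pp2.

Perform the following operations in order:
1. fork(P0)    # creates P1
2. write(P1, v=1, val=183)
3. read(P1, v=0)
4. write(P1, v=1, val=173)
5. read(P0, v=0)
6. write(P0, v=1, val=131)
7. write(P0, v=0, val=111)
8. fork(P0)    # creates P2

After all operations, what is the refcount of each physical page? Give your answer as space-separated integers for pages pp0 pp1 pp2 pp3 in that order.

Answer: 1 2 1 2

Derivation:
Op 1: fork(P0) -> P1. 2 ppages; refcounts: pp0:2 pp1:2
Op 2: write(P1, v1, 183). refcount(pp1)=2>1 -> COPY to pp2. 3 ppages; refcounts: pp0:2 pp1:1 pp2:1
Op 3: read(P1, v0) -> 38. No state change.
Op 4: write(P1, v1, 173). refcount(pp2)=1 -> write in place. 3 ppages; refcounts: pp0:2 pp1:1 pp2:1
Op 5: read(P0, v0) -> 38. No state change.
Op 6: write(P0, v1, 131). refcount(pp1)=1 -> write in place. 3 ppages; refcounts: pp0:2 pp1:1 pp2:1
Op 7: write(P0, v0, 111). refcount(pp0)=2>1 -> COPY to pp3. 4 ppages; refcounts: pp0:1 pp1:1 pp2:1 pp3:1
Op 8: fork(P0) -> P2. 4 ppages; refcounts: pp0:1 pp1:2 pp2:1 pp3:2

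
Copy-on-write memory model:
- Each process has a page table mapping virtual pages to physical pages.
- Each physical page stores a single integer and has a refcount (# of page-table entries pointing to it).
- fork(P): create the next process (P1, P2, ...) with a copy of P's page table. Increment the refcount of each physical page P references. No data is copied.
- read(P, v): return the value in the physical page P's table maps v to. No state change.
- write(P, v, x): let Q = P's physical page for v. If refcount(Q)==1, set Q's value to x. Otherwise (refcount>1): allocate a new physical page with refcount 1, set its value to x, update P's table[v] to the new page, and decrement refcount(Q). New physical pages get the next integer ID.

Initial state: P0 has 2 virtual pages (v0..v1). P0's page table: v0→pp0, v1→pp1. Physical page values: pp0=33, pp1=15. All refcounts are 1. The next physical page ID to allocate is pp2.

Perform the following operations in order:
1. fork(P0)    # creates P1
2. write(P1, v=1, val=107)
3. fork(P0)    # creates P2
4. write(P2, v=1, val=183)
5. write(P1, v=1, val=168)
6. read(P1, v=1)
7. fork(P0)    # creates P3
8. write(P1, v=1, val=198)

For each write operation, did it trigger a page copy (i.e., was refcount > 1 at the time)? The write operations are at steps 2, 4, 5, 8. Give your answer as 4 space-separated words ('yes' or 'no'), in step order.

Op 1: fork(P0) -> P1. 2 ppages; refcounts: pp0:2 pp1:2
Op 2: write(P1, v1, 107). refcount(pp1)=2>1 -> COPY to pp2. 3 ppages; refcounts: pp0:2 pp1:1 pp2:1
Op 3: fork(P0) -> P2. 3 ppages; refcounts: pp0:3 pp1:2 pp2:1
Op 4: write(P2, v1, 183). refcount(pp1)=2>1 -> COPY to pp3. 4 ppages; refcounts: pp0:3 pp1:1 pp2:1 pp3:1
Op 5: write(P1, v1, 168). refcount(pp2)=1 -> write in place. 4 ppages; refcounts: pp0:3 pp1:1 pp2:1 pp3:1
Op 6: read(P1, v1) -> 168. No state change.
Op 7: fork(P0) -> P3. 4 ppages; refcounts: pp0:4 pp1:2 pp2:1 pp3:1
Op 8: write(P1, v1, 198). refcount(pp2)=1 -> write in place. 4 ppages; refcounts: pp0:4 pp1:2 pp2:1 pp3:1

yes yes no no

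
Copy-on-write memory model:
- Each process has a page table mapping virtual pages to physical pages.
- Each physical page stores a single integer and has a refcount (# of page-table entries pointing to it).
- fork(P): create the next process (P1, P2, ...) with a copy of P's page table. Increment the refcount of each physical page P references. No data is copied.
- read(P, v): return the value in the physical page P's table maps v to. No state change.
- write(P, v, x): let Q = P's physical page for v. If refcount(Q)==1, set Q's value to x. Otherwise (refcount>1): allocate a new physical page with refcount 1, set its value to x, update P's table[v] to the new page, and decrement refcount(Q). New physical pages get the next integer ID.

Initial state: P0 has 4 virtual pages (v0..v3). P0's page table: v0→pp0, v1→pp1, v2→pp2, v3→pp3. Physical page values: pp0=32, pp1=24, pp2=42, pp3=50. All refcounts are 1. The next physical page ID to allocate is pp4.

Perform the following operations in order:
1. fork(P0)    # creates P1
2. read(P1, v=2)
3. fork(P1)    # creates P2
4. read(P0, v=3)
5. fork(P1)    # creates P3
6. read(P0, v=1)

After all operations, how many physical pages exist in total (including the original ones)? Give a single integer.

Op 1: fork(P0) -> P1. 4 ppages; refcounts: pp0:2 pp1:2 pp2:2 pp3:2
Op 2: read(P1, v2) -> 42. No state change.
Op 3: fork(P1) -> P2. 4 ppages; refcounts: pp0:3 pp1:3 pp2:3 pp3:3
Op 4: read(P0, v3) -> 50. No state change.
Op 5: fork(P1) -> P3. 4 ppages; refcounts: pp0:4 pp1:4 pp2:4 pp3:4
Op 6: read(P0, v1) -> 24. No state change.

Answer: 4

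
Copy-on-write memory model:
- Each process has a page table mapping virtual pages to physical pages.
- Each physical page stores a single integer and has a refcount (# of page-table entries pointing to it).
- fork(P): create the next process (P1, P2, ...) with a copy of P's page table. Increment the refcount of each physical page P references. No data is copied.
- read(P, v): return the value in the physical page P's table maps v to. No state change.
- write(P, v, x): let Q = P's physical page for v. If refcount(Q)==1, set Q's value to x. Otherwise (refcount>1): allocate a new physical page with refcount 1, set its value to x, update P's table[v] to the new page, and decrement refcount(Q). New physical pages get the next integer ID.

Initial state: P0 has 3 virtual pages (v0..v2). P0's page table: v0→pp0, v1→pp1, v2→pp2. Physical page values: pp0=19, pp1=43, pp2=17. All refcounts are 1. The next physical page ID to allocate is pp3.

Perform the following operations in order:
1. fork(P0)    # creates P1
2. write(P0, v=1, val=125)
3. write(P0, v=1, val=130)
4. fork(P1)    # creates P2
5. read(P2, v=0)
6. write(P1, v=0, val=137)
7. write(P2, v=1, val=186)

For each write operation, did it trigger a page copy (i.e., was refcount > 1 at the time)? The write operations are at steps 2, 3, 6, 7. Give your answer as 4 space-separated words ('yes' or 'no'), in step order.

Op 1: fork(P0) -> P1. 3 ppages; refcounts: pp0:2 pp1:2 pp2:2
Op 2: write(P0, v1, 125). refcount(pp1)=2>1 -> COPY to pp3. 4 ppages; refcounts: pp0:2 pp1:1 pp2:2 pp3:1
Op 3: write(P0, v1, 130). refcount(pp3)=1 -> write in place. 4 ppages; refcounts: pp0:2 pp1:1 pp2:2 pp3:1
Op 4: fork(P1) -> P2. 4 ppages; refcounts: pp0:3 pp1:2 pp2:3 pp3:1
Op 5: read(P2, v0) -> 19. No state change.
Op 6: write(P1, v0, 137). refcount(pp0)=3>1 -> COPY to pp4. 5 ppages; refcounts: pp0:2 pp1:2 pp2:3 pp3:1 pp4:1
Op 7: write(P2, v1, 186). refcount(pp1)=2>1 -> COPY to pp5. 6 ppages; refcounts: pp0:2 pp1:1 pp2:3 pp3:1 pp4:1 pp5:1

yes no yes yes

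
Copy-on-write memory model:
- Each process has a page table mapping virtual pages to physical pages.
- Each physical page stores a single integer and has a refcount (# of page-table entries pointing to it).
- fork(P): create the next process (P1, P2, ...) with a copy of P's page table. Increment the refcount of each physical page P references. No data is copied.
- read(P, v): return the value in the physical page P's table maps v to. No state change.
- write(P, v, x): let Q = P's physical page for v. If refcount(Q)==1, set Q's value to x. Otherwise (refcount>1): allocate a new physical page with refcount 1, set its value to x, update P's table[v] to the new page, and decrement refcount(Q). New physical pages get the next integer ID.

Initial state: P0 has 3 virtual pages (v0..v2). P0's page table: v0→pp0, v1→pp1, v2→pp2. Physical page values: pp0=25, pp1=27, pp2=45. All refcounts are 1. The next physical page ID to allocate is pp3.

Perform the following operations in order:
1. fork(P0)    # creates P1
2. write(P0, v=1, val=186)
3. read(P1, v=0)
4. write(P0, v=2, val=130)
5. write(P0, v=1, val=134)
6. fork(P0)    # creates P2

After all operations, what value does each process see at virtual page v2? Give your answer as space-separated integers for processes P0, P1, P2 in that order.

Answer: 130 45 130

Derivation:
Op 1: fork(P0) -> P1. 3 ppages; refcounts: pp0:2 pp1:2 pp2:2
Op 2: write(P0, v1, 186). refcount(pp1)=2>1 -> COPY to pp3. 4 ppages; refcounts: pp0:2 pp1:1 pp2:2 pp3:1
Op 3: read(P1, v0) -> 25. No state change.
Op 4: write(P0, v2, 130). refcount(pp2)=2>1 -> COPY to pp4. 5 ppages; refcounts: pp0:2 pp1:1 pp2:1 pp3:1 pp4:1
Op 5: write(P0, v1, 134). refcount(pp3)=1 -> write in place. 5 ppages; refcounts: pp0:2 pp1:1 pp2:1 pp3:1 pp4:1
Op 6: fork(P0) -> P2. 5 ppages; refcounts: pp0:3 pp1:1 pp2:1 pp3:2 pp4:2
P0: v2 -> pp4 = 130
P1: v2 -> pp2 = 45
P2: v2 -> pp4 = 130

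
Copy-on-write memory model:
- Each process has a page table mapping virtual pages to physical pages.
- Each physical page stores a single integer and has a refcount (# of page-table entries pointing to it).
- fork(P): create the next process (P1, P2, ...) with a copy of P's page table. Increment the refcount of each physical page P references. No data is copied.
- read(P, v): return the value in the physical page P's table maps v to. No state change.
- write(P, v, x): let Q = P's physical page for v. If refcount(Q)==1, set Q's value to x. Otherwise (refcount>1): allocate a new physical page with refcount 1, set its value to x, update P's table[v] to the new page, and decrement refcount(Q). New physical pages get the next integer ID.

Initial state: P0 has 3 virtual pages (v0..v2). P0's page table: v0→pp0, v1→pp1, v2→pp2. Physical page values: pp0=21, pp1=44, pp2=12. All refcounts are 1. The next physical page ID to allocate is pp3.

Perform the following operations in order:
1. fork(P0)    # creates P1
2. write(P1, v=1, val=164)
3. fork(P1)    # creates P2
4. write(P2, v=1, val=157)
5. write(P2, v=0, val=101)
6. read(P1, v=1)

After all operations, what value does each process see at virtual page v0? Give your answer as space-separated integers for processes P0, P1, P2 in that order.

Op 1: fork(P0) -> P1. 3 ppages; refcounts: pp0:2 pp1:2 pp2:2
Op 2: write(P1, v1, 164). refcount(pp1)=2>1 -> COPY to pp3. 4 ppages; refcounts: pp0:2 pp1:1 pp2:2 pp3:1
Op 3: fork(P1) -> P2. 4 ppages; refcounts: pp0:3 pp1:1 pp2:3 pp3:2
Op 4: write(P2, v1, 157). refcount(pp3)=2>1 -> COPY to pp4. 5 ppages; refcounts: pp0:3 pp1:1 pp2:3 pp3:1 pp4:1
Op 5: write(P2, v0, 101). refcount(pp0)=3>1 -> COPY to pp5. 6 ppages; refcounts: pp0:2 pp1:1 pp2:3 pp3:1 pp4:1 pp5:1
Op 6: read(P1, v1) -> 164. No state change.
P0: v0 -> pp0 = 21
P1: v0 -> pp0 = 21
P2: v0 -> pp5 = 101

Answer: 21 21 101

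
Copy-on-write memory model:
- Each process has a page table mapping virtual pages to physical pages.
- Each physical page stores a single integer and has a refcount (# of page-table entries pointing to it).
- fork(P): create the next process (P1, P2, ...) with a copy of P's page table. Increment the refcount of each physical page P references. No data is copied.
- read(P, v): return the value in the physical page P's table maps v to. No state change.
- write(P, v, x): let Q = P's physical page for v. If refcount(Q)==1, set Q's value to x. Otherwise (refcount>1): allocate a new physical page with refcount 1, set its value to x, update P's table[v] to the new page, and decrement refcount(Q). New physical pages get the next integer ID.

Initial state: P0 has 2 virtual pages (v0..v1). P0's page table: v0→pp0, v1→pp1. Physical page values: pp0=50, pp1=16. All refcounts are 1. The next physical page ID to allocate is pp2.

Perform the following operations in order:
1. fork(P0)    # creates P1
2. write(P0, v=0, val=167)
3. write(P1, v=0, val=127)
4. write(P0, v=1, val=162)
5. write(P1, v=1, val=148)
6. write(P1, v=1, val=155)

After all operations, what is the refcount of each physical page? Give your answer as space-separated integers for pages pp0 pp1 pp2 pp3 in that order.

Answer: 1 1 1 1

Derivation:
Op 1: fork(P0) -> P1. 2 ppages; refcounts: pp0:2 pp1:2
Op 2: write(P0, v0, 167). refcount(pp0)=2>1 -> COPY to pp2. 3 ppages; refcounts: pp0:1 pp1:2 pp2:1
Op 3: write(P1, v0, 127). refcount(pp0)=1 -> write in place. 3 ppages; refcounts: pp0:1 pp1:2 pp2:1
Op 4: write(P0, v1, 162). refcount(pp1)=2>1 -> COPY to pp3. 4 ppages; refcounts: pp0:1 pp1:1 pp2:1 pp3:1
Op 5: write(P1, v1, 148). refcount(pp1)=1 -> write in place. 4 ppages; refcounts: pp0:1 pp1:1 pp2:1 pp3:1
Op 6: write(P1, v1, 155). refcount(pp1)=1 -> write in place. 4 ppages; refcounts: pp0:1 pp1:1 pp2:1 pp3:1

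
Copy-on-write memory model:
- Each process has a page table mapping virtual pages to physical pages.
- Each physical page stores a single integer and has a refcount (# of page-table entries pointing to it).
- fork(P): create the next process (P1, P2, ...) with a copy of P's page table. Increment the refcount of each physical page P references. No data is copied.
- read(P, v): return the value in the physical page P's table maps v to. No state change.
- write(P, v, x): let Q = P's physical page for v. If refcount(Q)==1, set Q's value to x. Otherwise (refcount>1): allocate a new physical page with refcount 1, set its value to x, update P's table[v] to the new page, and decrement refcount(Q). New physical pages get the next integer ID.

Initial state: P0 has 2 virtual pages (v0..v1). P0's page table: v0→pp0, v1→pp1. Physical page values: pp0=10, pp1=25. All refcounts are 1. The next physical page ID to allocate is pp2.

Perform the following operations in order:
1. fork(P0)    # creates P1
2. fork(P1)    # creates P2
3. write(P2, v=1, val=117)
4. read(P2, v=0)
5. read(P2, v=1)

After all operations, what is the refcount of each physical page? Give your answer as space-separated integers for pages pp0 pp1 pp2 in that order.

Op 1: fork(P0) -> P1. 2 ppages; refcounts: pp0:2 pp1:2
Op 2: fork(P1) -> P2. 2 ppages; refcounts: pp0:3 pp1:3
Op 3: write(P2, v1, 117). refcount(pp1)=3>1 -> COPY to pp2. 3 ppages; refcounts: pp0:3 pp1:2 pp2:1
Op 4: read(P2, v0) -> 10. No state change.
Op 5: read(P2, v1) -> 117. No state change.

Answer: 3 2 1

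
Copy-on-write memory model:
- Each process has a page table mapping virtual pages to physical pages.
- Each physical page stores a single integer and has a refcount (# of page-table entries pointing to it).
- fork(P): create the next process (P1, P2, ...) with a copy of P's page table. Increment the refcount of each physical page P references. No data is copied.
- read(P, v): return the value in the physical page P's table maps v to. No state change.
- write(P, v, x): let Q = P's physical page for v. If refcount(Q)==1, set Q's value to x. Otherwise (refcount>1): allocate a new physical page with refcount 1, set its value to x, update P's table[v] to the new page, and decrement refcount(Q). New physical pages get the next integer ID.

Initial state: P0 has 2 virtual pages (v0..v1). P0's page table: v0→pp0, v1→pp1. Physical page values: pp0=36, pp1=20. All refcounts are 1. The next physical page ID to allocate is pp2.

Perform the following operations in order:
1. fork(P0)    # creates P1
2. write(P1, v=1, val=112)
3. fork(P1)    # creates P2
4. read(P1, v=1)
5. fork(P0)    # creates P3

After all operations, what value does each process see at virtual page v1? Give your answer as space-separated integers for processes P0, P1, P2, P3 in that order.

Answer: 20 112 112 20

Derivation:
Op 1: fork(P0) -> P1. 2 ppages; refcounts: pp0:2 pp1:2
Op 2: write(P1, v1, 112). refcount(pp1)=2>1 -> COPY to pp2. 3 ppages; refcounts: pp0:2 pp1:1 pp2:1
Op 3: fork(P1) -> P2. 3 ppages; refcounts: pp0:3 pp1:1 pp2:2
Op 4: read(P1, v1) -> 112. No state change.
Op 5: fork(P0) -> P3. 3 ppages; refcounts: pp0:4 pp1:2 pp2:2
P0: v1 -> pp1 = 20
P1: v1 -> pp2 = 112
P2: v1 -> pp2 = 112
P3: v1 -> pp1 = 20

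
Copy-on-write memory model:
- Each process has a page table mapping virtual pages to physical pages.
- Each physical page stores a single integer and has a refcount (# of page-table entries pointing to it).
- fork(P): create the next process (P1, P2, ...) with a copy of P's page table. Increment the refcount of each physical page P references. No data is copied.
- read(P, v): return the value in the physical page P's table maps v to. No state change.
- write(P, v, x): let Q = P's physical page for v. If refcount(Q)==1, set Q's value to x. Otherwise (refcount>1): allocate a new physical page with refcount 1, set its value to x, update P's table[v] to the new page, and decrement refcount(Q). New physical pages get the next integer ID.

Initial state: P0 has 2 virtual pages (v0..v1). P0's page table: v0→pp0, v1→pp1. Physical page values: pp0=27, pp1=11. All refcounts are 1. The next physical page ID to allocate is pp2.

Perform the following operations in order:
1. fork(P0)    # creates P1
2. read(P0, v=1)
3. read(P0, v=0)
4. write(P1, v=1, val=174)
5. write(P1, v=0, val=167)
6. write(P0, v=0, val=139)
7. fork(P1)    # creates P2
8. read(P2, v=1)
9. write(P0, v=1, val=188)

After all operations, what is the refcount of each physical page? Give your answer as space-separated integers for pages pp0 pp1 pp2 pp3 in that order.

Op 1: fork(P0) -> P1. 2 ppages; refcounts: pp0:2 pp1:2
Op 2: read(P0, v1) -> 11. No state change.
Op 3: read(P0, v0) -> 27. No state change.
Op 4: write(P1, v1, 174). refcount(pp1)=2>1 -> COPY to pp2. 3 ppages; refcounts: pp0:2 pp1:1 pp2:1
Op 5: write(P1, v0, 167). refcount(pp0)=2>1 -> COPY to pp3. 4 ppages; refcounts: pp0:1 pp1:1 pp2:1 pp3:1
Op 6: write(P0, v0, 139). refcount(pp0)=1 -> write in place. 4 ppages; refcounts: pp0:1 pp1:1 pp2:1 pp3:1
Op 7: fork(P1) -> P2. 4 ppages; refcounts: pp0:1 pp1:1 pp2:2 pp3:2
Op 8: read(P2, v1) -> 174. No state change.
Op 9: write(P0, v1, 188). refcount(pp1)=1 -> write in place. 4 ppages; refcounts: pp0:1 pp1:1 pp2:2 pp3:2

Answer: 1 1 2 2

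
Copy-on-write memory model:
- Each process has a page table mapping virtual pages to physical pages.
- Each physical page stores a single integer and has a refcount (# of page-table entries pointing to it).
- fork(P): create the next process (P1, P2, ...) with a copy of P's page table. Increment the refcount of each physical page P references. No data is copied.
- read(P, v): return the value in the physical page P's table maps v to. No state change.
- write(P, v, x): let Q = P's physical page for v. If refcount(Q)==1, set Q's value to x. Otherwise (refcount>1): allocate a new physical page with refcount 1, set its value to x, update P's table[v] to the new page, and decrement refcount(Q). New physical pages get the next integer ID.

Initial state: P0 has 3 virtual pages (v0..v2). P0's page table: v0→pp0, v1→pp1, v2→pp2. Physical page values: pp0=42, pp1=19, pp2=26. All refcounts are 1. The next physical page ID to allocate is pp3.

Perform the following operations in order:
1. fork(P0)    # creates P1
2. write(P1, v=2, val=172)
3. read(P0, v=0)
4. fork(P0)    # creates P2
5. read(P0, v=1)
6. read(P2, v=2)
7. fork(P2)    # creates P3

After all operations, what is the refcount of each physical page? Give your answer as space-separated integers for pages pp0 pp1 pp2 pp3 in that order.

Op 1: fork(P0) -> P1. 3 ppages; refcounts: pp0:2 pp1:2 pp2:2
Op 2: write(P1, v2, 172). refcount(pp2)=2>1 -> COPY to pp3. 4 ppages; refcounts: pp0:2 pp1:2 pp2:1 pp3:1
Op 3: read(P0, v0) -> 42. No state change.
Op 4: fork(P0) -> P2. 4 ppages; refcounts: pp0:3 pp1:3 pp2:2 pp3:1
Op 5: read(P0, v1) -> 19. No state change.
Op 6: read(P2, v2) -> 26. No state change.
Op 7: fork(P2) -> P3. 4 ppages; refcounts: pp0:4 pp1:4 pp2:3 pp3:1

Answer: 4 4 3 1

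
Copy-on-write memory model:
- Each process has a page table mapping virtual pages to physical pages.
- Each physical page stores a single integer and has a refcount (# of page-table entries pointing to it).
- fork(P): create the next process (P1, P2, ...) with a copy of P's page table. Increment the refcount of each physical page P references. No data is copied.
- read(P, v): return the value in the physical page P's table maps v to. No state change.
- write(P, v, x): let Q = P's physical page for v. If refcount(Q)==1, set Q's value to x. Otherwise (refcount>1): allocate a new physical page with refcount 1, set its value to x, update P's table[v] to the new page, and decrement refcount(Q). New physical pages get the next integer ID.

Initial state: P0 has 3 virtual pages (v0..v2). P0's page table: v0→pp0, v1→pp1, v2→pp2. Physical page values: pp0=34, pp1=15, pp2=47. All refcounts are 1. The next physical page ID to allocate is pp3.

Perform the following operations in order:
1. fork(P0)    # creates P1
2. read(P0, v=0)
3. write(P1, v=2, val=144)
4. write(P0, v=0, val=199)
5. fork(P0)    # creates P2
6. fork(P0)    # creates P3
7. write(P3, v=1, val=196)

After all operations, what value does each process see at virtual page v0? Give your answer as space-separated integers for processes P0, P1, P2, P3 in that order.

Op 1: fork(P0) -> P1. 3 ppages; refcounts: pp0:2 pp1:2 pp2:2
Op 2: read(P0, v0) -> 34. No state change.
Op 3: write(P1, v2, 144). refcount(pp2)=2>1 -> COPY to pp3. 4 ppages; refcounts: pp0:2 pp1:2 pp2:1 pp3:1
Op 4: write(P0, v0, 199). refcount(pp0)=2>1 -> COPY to pp4. 5 ppages; refcounts: pp0:1 pp1:2 pp2:1 pp3:1 pp4:1
Op 5: fork(P0) -> P2. 5 ppages; refcounts: pp0:1 pp1:3 pp2:2 pp3:1 pp4:2
Op 6: fork(P0) -> P3. 5 ppages; refcounts: pp0:1 pp1:4 pp2:3 pp3:1 pp4:3
Op 7: write(P3, v1, 196). refcount(pp1)=4>1 -> COPY to pp5. 6 ppages; refcounts: pp0:1 pp1:3 pp2:3 pp3:1 pp4:3 pp5:1
P0: v0 -> pp4 = 199
P1: v0 -> pp0 = 34
P2: v0 -> pp4 = 199
P3: v0 -> pp4 = 199

Answer: 199 34 199 199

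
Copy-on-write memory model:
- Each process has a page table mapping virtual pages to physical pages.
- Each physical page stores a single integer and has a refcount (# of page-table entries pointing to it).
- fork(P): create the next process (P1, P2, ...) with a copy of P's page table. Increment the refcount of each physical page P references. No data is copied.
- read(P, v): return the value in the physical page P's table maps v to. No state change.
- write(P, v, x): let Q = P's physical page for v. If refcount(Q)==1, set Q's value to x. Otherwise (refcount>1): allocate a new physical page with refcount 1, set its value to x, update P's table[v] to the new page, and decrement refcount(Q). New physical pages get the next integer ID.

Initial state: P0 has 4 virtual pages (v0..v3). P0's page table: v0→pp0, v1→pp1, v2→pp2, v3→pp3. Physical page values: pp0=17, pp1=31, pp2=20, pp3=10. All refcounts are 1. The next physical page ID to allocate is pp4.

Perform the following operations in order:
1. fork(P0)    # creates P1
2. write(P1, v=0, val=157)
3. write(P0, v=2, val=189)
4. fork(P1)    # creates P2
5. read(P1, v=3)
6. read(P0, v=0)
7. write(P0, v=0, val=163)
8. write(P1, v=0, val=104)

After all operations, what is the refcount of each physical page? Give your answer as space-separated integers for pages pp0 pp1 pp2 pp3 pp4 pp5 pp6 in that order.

Answer: 1 3 2 3 1 1 1

Derivation:
Op 1: fork(P0) -> P1. 4 ppages; refcounts: pp0:2 pp1:2 pp2:2 pp3:2
Op 2: write(P1, v0, 157). refcount(pp0)=2>1 -> COPY to pp4. 5 ppages; refcounts: pp0:1 pp1:2 pp2:2 pp3:2 pp4:1
Op 3: write(P0, v2, 189). refcount(pp2)=2>1 -> COPY to pp5. 6 ppages; refcounts: pp0:1 pp1:2 pp2:1 pp3:2 pp4:1 pp5:1
Op 4: fork(P1) -> P2. 6 ppages; refcounts: pp0:1 pp1:3 pp2:2 pp3:3 pp4:2 pp5:1
Op 5: read(P1, v3) -> 10. No state change.
Op 6: read(P0, v0) -> 17. No state change.
Op 7: write(P0, v0, 163). refcount(pp0)=1 -> write in place. 6 ppages; refcounts: pp0:1 pp1:3 pp2:2 pp3:3 pp4:2 pp5:1
Op 8: write(P1, v0, 104). refcount(pp4)=2>1 -> COPY to pp6. 7 ppages; refcounts: pp0:1 pp1:3 pp2:2 pp3:3 pp4:1 pp5:1 pp6:1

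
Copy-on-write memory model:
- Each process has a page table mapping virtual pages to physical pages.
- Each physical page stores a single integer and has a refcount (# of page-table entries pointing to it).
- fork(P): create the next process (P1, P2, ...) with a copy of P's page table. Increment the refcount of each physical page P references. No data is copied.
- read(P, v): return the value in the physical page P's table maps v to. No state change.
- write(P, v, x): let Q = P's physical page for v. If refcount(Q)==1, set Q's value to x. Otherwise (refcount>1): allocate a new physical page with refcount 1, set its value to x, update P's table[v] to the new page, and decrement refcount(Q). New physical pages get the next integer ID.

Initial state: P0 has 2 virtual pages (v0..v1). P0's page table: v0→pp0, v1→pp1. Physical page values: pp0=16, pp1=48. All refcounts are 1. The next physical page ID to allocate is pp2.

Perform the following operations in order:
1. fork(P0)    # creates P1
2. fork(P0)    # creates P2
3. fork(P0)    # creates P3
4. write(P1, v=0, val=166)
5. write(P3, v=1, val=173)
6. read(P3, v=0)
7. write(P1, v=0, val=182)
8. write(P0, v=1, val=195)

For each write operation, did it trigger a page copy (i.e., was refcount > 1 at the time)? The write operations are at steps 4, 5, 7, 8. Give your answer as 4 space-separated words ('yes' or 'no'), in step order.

Op 1: fork(P0) -> P1. 2 ppages; refcounts: pp0:2 pp1:2
Op 2: fork(P0) -> P2. 2 ppages; refcounts: pp0:3 pp1:3
Op 3: fork(P0) -> P3. 2 ppages; refcounts: pp0:4 pp1:4
Op 4: write(P1, v0, 166). refcount(pp0)=4>1 -> COPY to pp2. 3 ppages; refcounts: pp0:3 pp1:4 pp2:1
Op 5: write(P3, v1, 173). refcount(pp1)=4>1 -> COPY to pp3. 4 ppages; refcounts: pp0:3 pp1:3 pp2:1 pp3:1
Op 6: read(P3, v0) -> 16. No state change.
Op 7: write(P1, v0, 182). refcount(pp2)=1 -> write in place. 4 ppages; refcounts: pp0:3 pp1:3 pp2:1 pp3:1
Op 8: write(P0, v1, 195). refcount(pp1)=3>1 -> COPY to pp4. 5 ppages; refcounts: pp0:3 pp1:2 pp2:1 pp3:1 pp4:1

yes yes no yes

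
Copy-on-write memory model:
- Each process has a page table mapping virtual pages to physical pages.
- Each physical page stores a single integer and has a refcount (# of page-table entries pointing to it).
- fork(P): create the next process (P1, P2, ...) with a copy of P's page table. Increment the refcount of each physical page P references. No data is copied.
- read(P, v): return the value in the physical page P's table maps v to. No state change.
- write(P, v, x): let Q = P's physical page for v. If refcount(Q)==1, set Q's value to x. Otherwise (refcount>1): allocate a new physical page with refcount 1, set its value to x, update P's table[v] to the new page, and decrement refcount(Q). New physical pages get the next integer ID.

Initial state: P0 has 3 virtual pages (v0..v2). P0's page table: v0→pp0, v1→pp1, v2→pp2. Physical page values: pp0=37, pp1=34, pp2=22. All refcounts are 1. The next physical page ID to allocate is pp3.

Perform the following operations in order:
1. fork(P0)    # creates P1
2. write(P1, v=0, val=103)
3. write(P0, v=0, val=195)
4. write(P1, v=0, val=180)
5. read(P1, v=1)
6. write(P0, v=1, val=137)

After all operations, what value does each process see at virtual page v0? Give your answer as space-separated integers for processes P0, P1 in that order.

Op 1: fork(P0) -> P1. 3 ppages; refcounts: pp0:2 pp1:2 pp2:2
Op 2: write(P1, v0, 103). refcount(pp0)=2>1 -> COPY to pp3. 4 ppages; refcounts: pp0:1 pp1:2 pp2:2 pp3:1
Op 3: write(P0, v0, 195). refcount(pp0)=1 -> write in place. 4 ppages; refcounts: pp0:1 pp1:2 pp2:2 pp3:1
Op 4: write(P1, v0, 180). refcount(pp3)=1 -> write in place. 4 ppages; refcounts: pp0:1 pp1:2 pp2:2 pp3:1
Op 5: read(P1, v1) -> 34. No state change.
Op 6: write(P0, v1, 137). refcount(pp1)=2>1 -> COPY to pp4. 5 ppages; refcounts: pp0:1 pp1:1 pp2:2 pp3:1 pp4:1
P0: v0 -> pp0 = 195
P1: v0 -> pp3 = 180

Answer: 195 180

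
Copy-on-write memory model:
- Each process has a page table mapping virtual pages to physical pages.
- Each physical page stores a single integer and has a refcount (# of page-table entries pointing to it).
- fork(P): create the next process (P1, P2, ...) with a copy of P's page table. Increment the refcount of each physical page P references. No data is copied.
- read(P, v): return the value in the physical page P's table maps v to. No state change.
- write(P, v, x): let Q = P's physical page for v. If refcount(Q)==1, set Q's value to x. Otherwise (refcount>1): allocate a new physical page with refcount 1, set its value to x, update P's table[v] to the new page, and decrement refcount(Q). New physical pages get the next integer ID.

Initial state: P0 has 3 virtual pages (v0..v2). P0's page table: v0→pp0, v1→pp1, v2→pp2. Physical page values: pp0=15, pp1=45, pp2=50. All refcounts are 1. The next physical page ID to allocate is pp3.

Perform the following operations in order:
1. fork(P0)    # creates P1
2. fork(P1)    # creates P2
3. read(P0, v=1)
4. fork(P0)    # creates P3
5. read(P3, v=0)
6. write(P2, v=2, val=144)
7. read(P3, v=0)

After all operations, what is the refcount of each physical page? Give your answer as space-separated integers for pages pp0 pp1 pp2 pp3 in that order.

Answer: 4 4 3 1

Derivation:
Op 1: fork(P0) -> P1. 3 ppages; refcounts: pp0:2 pp1:2 pp2:2
Op 2: fork(P1) -> P2. 3 ppages; refcounts: pp0:3 pp1:3 pp2:3
Op 3: read(P0, v1) -> 45. No state change.
Op 4: fork(P0) -> P3. 3 ppages; refcounts: pp0:4 pp1:4 pp2:4
Op 5: read(P3, v0) -> 15. No state change.
Op 6: write(P2, v2, 144). refcount(pp2)=4>1 -> COPY to pp3. 4 ppages; refcounts: pp0:4 pp1:4 pp2:3 pp3:1
Op 7: read(P3, v0) -> 15. No state change.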